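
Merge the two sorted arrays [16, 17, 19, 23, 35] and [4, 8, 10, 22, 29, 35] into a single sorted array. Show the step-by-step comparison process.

Merging process:

Compare 16 vs 4: take 4 from right. Merged: [4]
Compare 16 vs 8: take 8 from right. Merged: [4, 8]
Compare 16 vs 10: take 10 from right. Merged: [4, 8, 10]
Compare 16 vs 22: take 16 from left. Merged: [4, 8, 10, 16]
Compare 17 vs 22: take 17 from left. Merged: [4, 8, 10, 16, 17]
Compare 19 vs 22: take 19 from left. Merged: [4, 8, 10, 16, 17, 19]
Compare 23 vs 22: take 22 from right. Merged: [4, 8, 10, 16, 17, 19, 22]
Compare 23 vs 29: take 23 from left. Merged: [4, 8, 10, 16, 17, 19, 22, 23]
Compare 35 vs 29: take 29 from right. Merged: [4, 8, 10, 16, 17, 19, 22, 23, 29]
Compare 35 vs 35: take 35 from left. Merged: [4, 8, 10, 16, 17, 19, 22, 23, 29, 35]
Append remaining from right: [35]. Merged: [4, 8, 10, 16, 17, 19, 22, 23, 29, 35, 35]

Final merged array: [4, 8, 10, 16, 17, 19, 22, 23, 29, 35, 35]
Total comparisons: 10

The merged array is [4, 8, 10, 16, 17, 19, 22, 23, 29, 35, 35], requiring 10 comparisons. The merge step runs in O(n) time where n is the total number of elements.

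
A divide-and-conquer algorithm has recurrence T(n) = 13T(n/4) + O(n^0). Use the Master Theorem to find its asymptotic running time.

Master Theorem for T(n) = 13T(n/4) + O(n^0):

a = 13, b = 4, c = 0
log_b(a) = log_4(13) = 1.8502

Case 1: c = 0 < log_4(13) = 1.8502
T(n) = O(n^(log_4 13))

For T(n) = 13T(n/4) + O(n^0): log_4(13) = 1.8502. This is Case 1 of the Master Theorem (c < log_b(a), work dominated by leaves), giving O(n^(log_4 13)).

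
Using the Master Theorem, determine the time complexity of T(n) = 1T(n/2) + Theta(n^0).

Master Theorem for T(n) = 1T(n/2) + O(n^0):

a = 1, b = 2, c = 0
log_b(a) = log_2(1) = 0.0000

Case 2: c = 0 = log_2(1) = 0.0000
T(n) = O(n^0 log n) = O(log n)

For T(n) = 1T(n/2) + O(n^0): log_2(1) = 0.0000. This is Case 2 of the Master Theorem (c = log_b(a), equal work at all levels), giving O(log n).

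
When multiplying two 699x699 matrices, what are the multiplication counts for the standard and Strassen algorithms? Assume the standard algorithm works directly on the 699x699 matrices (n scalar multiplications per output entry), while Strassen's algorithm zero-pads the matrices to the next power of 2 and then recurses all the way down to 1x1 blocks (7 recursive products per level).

Matrix multiplication for 699x699 matrices:

Strassen's algorithm requires power-of-2 dimensions. Pad 699x699 to 1024x1024 (next power of 2).

Standard algorithm: 699^3 = 341532099 multiplications
Strassen's algorithm: 7^(log2(1024)) = 7^10 = 282475249 multiplications
Savings: 341532099 - 282475249 = 59056850 multiplications

Standard: 341532099 multiplications (699^3). Strassen: 282475249 multiplications (7^10, after padding to 1024x1024). Strassen reduces 8 recursive multiplications to 7 at each level.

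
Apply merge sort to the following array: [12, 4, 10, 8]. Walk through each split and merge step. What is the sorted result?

Merge sort trace:

Split: [12, 4, 10, 8] -> [12, 4] and [10, 8]
  Split: [12, 4] -> [12] and [4]
  Merge: [12] + [4] -> [4, 12]
  Split: [10, 8] -> [10] and [8]
  Merge: [10] + [8] -> [8, 10]
Merge: [4, 12] + [8, 10] -> [4, 8, 10, 12]

Final sorted array: [4, 8, 10, 12]

The merge sort proceeds by recursively splitting the array and merging sorted halves.
After all merges, the sorted array is [4, 8, 10, 12].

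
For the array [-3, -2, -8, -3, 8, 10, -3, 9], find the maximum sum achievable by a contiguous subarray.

Using Kadane's algorithm on [-3, -2, -8, -3, 8, 10, -3, 9]:

Scanning through the array:
Position 1 (value -2): max_ending_here = -2, max_so_far = -2
Position 2 (value -8): max_ending_here = -8, max_so_far = -2
Position 3 (value -3): max_ending_here = -3, max_so_far = -2
Position 4 (value 8): max_ending_here = 8, max_so_far = 8
Position 5 (value 10): max_ending_here = 18, max_so_far = 18
Position 6 (value -3): max_ending_here = 15, max_so_far = 18
Position 7 (value 9): max_ending_here = 24, max_so_far = 24

Maximum subarray: [8, 10, -3, 9]
Maximum sum: 24

The maximum subarray is [8, 10, -3, 9] with sum 24. This subarray runs from index 4 to index 7.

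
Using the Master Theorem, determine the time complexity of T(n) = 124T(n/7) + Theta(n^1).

Master Theorem for T(n) = 124T(n/7) + O(n^1):

a = 124, b = 7, c = 1
log_b(a) = log_7(124) = 2.4771

Case 1: c = 1 < log_7(124) = 2.4771
T(n) = O(n^(log_7 124))

For T(n) = 124T(n/7) + O(n^1): log_7(124) = 2.4771. This is Case 1 of the Master Theorem (c < log_b(a), work dominated by leaves), giving O(n^(log_7 124)).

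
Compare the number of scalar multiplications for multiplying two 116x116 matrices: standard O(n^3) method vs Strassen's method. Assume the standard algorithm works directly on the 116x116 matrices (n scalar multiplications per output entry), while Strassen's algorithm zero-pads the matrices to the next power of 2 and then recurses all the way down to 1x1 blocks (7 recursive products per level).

Matrix multiplication for 116x116 matrices:

Strassen's algorithm requires power-of-2 dimensions. Pad 116x116 to 128x128 (next power of 2).

Standard algorithm: 116^3 = 1560896 multiplications
Strassen's algorithm: 7^(log2(128)) = 7^7 = 823543 multiplications
Savings: 1560896 - 823543 = 737353 multiplications

Standard: 1560896 multiplications (116^3). Strassen: 823543 multiplications (7^7, after padding to 128x128). Strassen reduces 8 recursive multiplications to 7 at each level.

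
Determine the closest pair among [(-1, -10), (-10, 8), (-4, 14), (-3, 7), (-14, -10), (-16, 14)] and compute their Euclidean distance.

Computing all pairwise distances among 6 points:

d((-1, -10), (-10, 8)) = 20.1246
d((-1, -10), (-4, 14)) = 24.1868
d((-1, -10), (-3, 7)) = 17.1172
d((-1, -10), (-14, -10)) = 13.0
d((-1, -10), (-16, 14)) = 28.3019
d((-10, 8), (-4, 14)) = 8.4853
d((-10, 8), (-3, 7)) = 7.0711 <-- minimum
d((-10, 8), (-14, -10)) = 18.4391
d((-10, 8), (-16, 14)) = 8.4853
d((-4, 14), (-3, 7)) = 7.0711 <-- minimum
d((-4, 14), (-14, -10)) = 26.0
d((-4, 14), (-16, 14)) = 12.0
d((-3, 7), (-14, -10)) = 20.2485
d((-3, 7), (-16, 14)) = 14.7648
d((-14, -10), (-16, 14)) = 24.0832

Minimum distance: 7.0711 (tie among 2 pairs: (-10, 8) and (-3, 7); (-4, 14) and (-3, 7))

The minimum Euclidean distance is 7.0711. There is a tie: 2 pairs achieve this minimum — (-10, 8) and (-3, 7); (-4, 14) and (-3, 7). Any of these is a valid closest pair. For 6 points, brute-force pairwise comparison is shown above. For large n, the divide-and-conquer algorithm (sort by x, recurse on halves, check the dividing strip) achieves O(n log n).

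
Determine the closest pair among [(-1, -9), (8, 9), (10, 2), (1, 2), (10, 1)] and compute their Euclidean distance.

Computing all pairwise distances among 5 points:

d((-1, -9), (8, 9)) = 20.1246
d((-1, -9), (10, 2)) = 15.5563
d((-1, -9), (1, 2)) = 11.1803
d((-1, -9), (10, 1)) = 14.8661
d((8, 9), (10, 2)) = 7.2801
d((8, 9), (1, 2)) = 9.8995
d((8, 9), (10, 1)) = 8.2462
d((10, 2), (1, 2)) = 9.0
d((10, 2), (10, 1)) = 1.0 <-- minimum
d((1, 2), (10, 1)) = 9.0554

Closest pair: (10, 2) and (10, 1) with distance 1.0

The closest pair is (10, 2) and (10, 1) with Euclidean distance 1.0. For 5 points, brute-force pairwise comparison is shown above. For large n, the divide-and-conquer algorithm (sort by x, recurse on halves, check the dividing strip) achieves O(n log n).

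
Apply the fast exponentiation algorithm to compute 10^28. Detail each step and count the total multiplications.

Computing 10^28 by squaring (build up from 10^1; each line after the first costs one multiplication):

10^1 = 10
10^2 = (10^1)^2 = 10^2 = 100
10^3 = 10 * 10^2 = 10 * 100 = 1000
10^6 = (10^3)^2 = 1000^2 = 1000000
10^7 = 10 * 10^6 = 10 * 1000000 = 10000000
10^14 = (10^7)^2 = 10000000^2 = 100000000000000
10^28 = (10^14)^2 = 100000000000000^2 = 10000000000000000000000000000

Result: 10000000000000000000000000000
Multiplications needed: 6 (6 lines after 10^1)

10^28 = 10000000000000000000000000000. Using exponentiation by squaring, this requires 6 multiplications. The key idea: if the exponent is even, square the half-power; if odd, multiply by the base once.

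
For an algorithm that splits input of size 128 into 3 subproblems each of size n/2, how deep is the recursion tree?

For divide and conquer with division factor 2:

Problem sizes at each level:
Level 0: 128
Level 1: 64
Level 2: 32
Level 3: 16
Level 4: 8
Level 5: 4
Level 6: 2
Level 7: 1

The root is level 0 and the size-1 base case is level 7 (the tree spans levels 0 through 7, i.e. 8 levels counting the root), so the depth is the number of divisions: log_2(128) = 7

The recursion tree depth is log_2(128) = 7. At each level, the problem size is divided by 2, so it takes 7 divisions to reduce to a base case of size 1. The algorithm makes 3 recursive calls at each level.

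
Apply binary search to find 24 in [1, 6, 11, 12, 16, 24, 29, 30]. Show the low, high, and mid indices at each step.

Binary search for 24 in [1, 6, 11, 12, 16, 24, 29, 30]:

lo=0, hi=7, mid=3, arr[mid]=12 -> 12 < 24, search right half
lo=4, hi=7, mid=5, arr[mid]=24 -> Found target at index 5!

Binary search finds 24 at index 5 after 2 comparisons. The search repeatedly halves the search space by comparing with the middle element.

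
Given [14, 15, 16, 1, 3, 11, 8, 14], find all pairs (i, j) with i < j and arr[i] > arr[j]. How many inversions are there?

Finding inversions in [14, 15, 16, 1, 3, 11, 8, 14]:

(0, 3): arr[0]=14 > arr[3]=1
(0, 4): arr[0]=14 > arr[4]=3
(0, 5): arr[0]=14 > arr[5]=11
(0, 6): arr[0]=14 > arr[6]=8
(1, 3): arr[1]=15 > arr[3]=1
(1, 4): arr[1]=15 > arr[4]=3
(1, 5): arr[1]=15 > arr[5]=11
(1, 6): arr[1]=15 > arr[6]=8
(1, 7): arr[1]=15 > arr[7]=14
(2, 3): arr[2]=16 > arr[3]=1
(2, 4): arr[2]=16 > arr[4]=3
(2, 5): arr[2]=16 > arr[5]=11
(2, 6): arr[2]=16 > arr[6]=8
(2, 7): arr[2]=16 > arr[7]=14
(5, 6): arr[5]=11 > arr[6]=8

Total inversions: 15

The array has 15 inversion(s): (0,3), (0,4), (0,5), (0,6), (1,3), (1,4), (1,5), (1,6), (1,7), (2,3), (2,4), (2,5), (2,6), (2,7), (5,6). Each pair (i,j) satisfies i < j and arr[i] > arr[j].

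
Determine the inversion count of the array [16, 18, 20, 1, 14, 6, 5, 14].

Finding inversions in [16, 18, 20, 1, 14, 6, 5, 14]:

(0, 3): arr[0]=16 > arr[3]=1
(0, 4): arr[0]=16 > arr[4]=14
(0, 5): arr[0]=16 > arr[5]=6
(0, 6): arr[0]=16 > arr[6]=5
(0, 7): arr[0]=16 > arr[7]=14
(1, 3): arr[1]=18 > arr[3]=1
(1, 4): arr[1]=18 > arr[4]=14
(1, 5): arr[1]=18 > arr[5]=6
(1, 6): arr[1]=18 > arr[6]=5
(1, 7): arr[1]=18 > arr[7]=14
(2, 3): arr[2]=20 > arr[3]=1
(2, 4): arr[2]=20 > arr[4]=14
(2, 5): arr[2]=20 > arr[5]=6
(2, 6): arr[2]=20 > arr[6]=5
(2, 7): arr[2]=20 > arr[7]=14
(4, 5): arr[4]=14 > arr[5]=6
(4, 6): arr[4]=14 > arr[6]=5
(5, 6): arr[5]=6 > arr[6]=5

Total inversions: 18

The array has 18 inversion(s): (0,3), (0,4), (0,5), (0,6), (0,7), (1,3), (1,4), (1,5), (1,6), (1,7), (2,3), (2,4), (2,5), (2,6), (2,7), (4,5), (4,6), (5,6). Each pair (i,j) satisfies i < j and arr[i] > arr[j].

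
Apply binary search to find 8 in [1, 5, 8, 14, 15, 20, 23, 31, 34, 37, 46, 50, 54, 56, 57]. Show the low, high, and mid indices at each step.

Binary search for 8 in [1, 5, 8, 14, 15, 20, 23, 31, 34, 37, 46, 50, 54, 56, 57]:

lo=0, hi=14, mid=7, arr[mid]=31 -> 31 > 8, search left half
lo=0, hi=6, mid=3, arr[mid]=14 -> 14 > 8, search left half
lo=0, hi=2, mid=1, arr[mid]=5 -> 5 < 8, search right half
lo=2, hi=2, mid=2, arr[mid]=8 -> Found target at index 2!

Binary search finds 8 at index 2 after 4 comparisons. The search repeatedly halves the search space by comparing with the middle element.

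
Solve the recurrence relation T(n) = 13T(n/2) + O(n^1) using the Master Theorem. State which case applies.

Master Theorem for T(n) = 13T(n/2) + O(n^1):

a = 13, b = 2, c = 1
log_b(a) = log_2(13) = 3.7004

Case 1: c = 1 < log_2(13) = 3.7004
T(n) = O(n^(log_2 13))

For T(n) = 13T(n/2) + O(n^1): log_2(13) = 3.7004. This is Case 1 of the Master Theorem (c < log_b(a), work dominated by leaves), giving O(n^(log_2 13)).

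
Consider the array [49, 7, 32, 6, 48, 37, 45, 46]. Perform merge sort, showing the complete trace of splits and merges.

Merge sort trace:

Split: [49, 7, 32, 6, 48, 37, 45, 46] -> [49, 7, 32, 6] and [48, 37, 45, 46]
  Split: [49, 7, 32, 6] -> [49, 7] and [32, 6]
    Split: [49, 7] -> [49] and [7]
    Merge: [49] + [7] -> [7, 49]
    Split: [32, 6] -> [32] and [6]
    Merge: [32] + [6] -> [6, 32]
  Merge: [7, 49] + [6, 32] -> [6, 7, 32, 49]
  Split: [48, 37, 45, 46] -> [48, 37] and [45, 46]
    Split: [48, 37] -> [48] and [37]
    Merge: [48] + [37] -> [37, 48]
    Split: [45, 46] -> [45] and [46]
    Merge: [45] + [46] -> [45, 46]
  Merge: [37, 48] + [45, 46] -> [37, 45, 46, 48]
Merge: [6, 7, 32, 49] + [37, 45, 46, 48] -> [6, 7, 32, 37, 45, 46, 48, 49]

Final sorted array: [6, 7, 32, 37, 45, 46, 48, 49]

The merge sort proceeds by recursively splitting the array and merging sorted halves.
After all merges, the sorted array is [6, 7, 32, 37, 45, 46, 48, 49].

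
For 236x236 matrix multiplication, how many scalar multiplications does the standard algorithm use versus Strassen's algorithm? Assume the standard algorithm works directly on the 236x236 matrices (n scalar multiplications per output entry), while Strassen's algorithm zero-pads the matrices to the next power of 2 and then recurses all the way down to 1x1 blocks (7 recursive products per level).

Matrix multiplication for 236x236 matrices:

Strassen's algorithm requires power-of-2 dimensions. Pad 236x236 to 256x256 (next power of 2).

Standard algorithm: 236^3 = 13144256 multiplications
Strassen's algorithm: 7^(log2(256)) = 7^8 = 5764801 multiplications
Savings: 13144256 - 5764801 = 7379455 multiplications

Standard: 13144256 multiplications (236^3). Strassen: 5764801 multiplications (7^8, after padding to 256x256). Strassen reduces 8 recursive multiplications to 7 at each level.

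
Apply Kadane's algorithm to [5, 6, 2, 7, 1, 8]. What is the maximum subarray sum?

Using Kadane's algorithm on [5, 6, 2, 7, 1, 8]:

Scanning through the array:
Position 1 (value 6): max_ending_here = 11, max_so_far = 11
Position 2 (value 2): max_ending_here = 13, max_so_far = 13
Position 3 (value 7): max_ending_here = 20, max_so_far = 20
Position 4 (value 1): max_ending_here = 21, max_so_far = 21
Position 5 (value 8): max_ending_here = 29, max_so_far = 29

Maximum subarray: [5, 6, 2, 7, 1, 8]
Maximum sum: 29

The maximum subarray is [5, 6, 2, 7, 1, 8] with sum 29. This subarray runs from index 0 to index 5.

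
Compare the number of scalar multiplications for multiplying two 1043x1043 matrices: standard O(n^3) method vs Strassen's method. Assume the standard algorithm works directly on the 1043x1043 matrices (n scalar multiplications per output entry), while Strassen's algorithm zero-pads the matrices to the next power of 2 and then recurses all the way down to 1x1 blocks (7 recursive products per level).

Matrix multiplication for 1043x1043 matrices:

Strassen's algorithm requires power-of-2 dimensions. Pad 1043x1043 to 2048x2048 (next power of 2).

Standard algorithm: 1043^3 = 1134626507 multiplications
Strassen's algorithm: 7^(log2(2048)) = 7^11 = 1977326743 multiplications
Difference: 1134626507 - 1977326743 = -842700236 (Strassen uses MORE here due to padding overhead — for small or just-over-power-of-2 n, padding can outweigh the per-level savings)

Standard: 1134626507 multiplications (1043^3). Strassen: 1977326743 multiplications (7^11, after padding to 2048x2048). Strassen reduces 8 recursive multiplications to 7 at each level.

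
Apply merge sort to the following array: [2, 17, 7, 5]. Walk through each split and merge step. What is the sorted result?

Merge sort trace:

Split: [2, 17, 7, 5] -> [2, 17] and [7, 5]
  Split: [2, 17] -> [2] and [17]
  Merge: [2] + [17] -> [2, 17]
  Split: [7, 5] -> [7] and [5]
  Merge: [7] + [5] -> [5, 7]
Merge: [2, 17] + [5, 7] -> [2, 5, 7, 17]

Final sorted array: [2, 5, 7, 17]

The merge sort proceeds by recursively splitting the array and merging sorted halves.
After all merges, the sorted array is [2, 5, 7, 17].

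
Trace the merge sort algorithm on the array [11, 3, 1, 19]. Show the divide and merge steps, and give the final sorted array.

Merge sort trace:

Split: [11, 3, 1, 19] -> [11, 3] and [1, 19]
  Split: [11, 3] -> [11] and [3]
  Merge: [11] + [3] -> [3, 11]
  Split: [1, 19] -> [1] and [19]
  Merge: [1] + [19] -> [1, 19]
Merge: [3, 11] + [1, 19] -> [1, 3, 11, 19]

Final sorted array: [1, 3, 11, 19]

The merge sort proceeds by recursively splitting the array and merging sorted halves.
After all merges, the sorted array is [1, 3, 11, 19].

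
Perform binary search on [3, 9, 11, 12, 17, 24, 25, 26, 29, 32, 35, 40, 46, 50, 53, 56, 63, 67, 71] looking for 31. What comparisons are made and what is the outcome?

Binary search for 31 in [3, 9, 11, 12, 17, 24, 25, 26, 29, 32, 35, 40, 46, 50, 53, 56, 63, 67, 71]:

lo=0, hi=18, mid=9, arr[mid]=32 -> 32 > 31, search left half
lo=0, hi=8, mid=4, arr[mid]=17 -> 17 < 31, search right half
lo=5, hi=8, mid=6, arr[mid]=25 -> 25 < 31, search right half
lo=7, hi=8, mid=7, arr[mid]=26 -> 26 < 31, search right half
lo=8, hi=8, mid=8, arr[mid]=29 -> 29 < 31, search right half
lo=9 > hi=8, target 31 not found

Binary search determines that 31 is not in the array after 5 comparisons. The search space was exhausted without finding the target.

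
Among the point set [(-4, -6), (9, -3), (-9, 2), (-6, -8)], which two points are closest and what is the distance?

Computing all pairwise distances among 4 points:

d((-4, -6), (9, -3)) = 13.3417
d((-4, -6), (-9, 2)) = 9.434
d((-4, -6), (-6, -8)) = 2.8284 <-- minimum
d((9, -3), (-9, 2)) = 18.6815
d((9, -3), (-6, -8)) = 15.8114
d((-9, 2), (-6, -8)) = 10.4403

Closest pair: (-4, -6) and (-6, -8) with distance 2.8284

The closest pair is (-4, -6) and (-6, -8) with Euclidean distance 2.8284. For 4 points, brute-force pairwise comparison is shown above. For large n, the divide-and-conquer algorithm (sort by x, recurse on halves, check the dividing strip) achieves O(n log n).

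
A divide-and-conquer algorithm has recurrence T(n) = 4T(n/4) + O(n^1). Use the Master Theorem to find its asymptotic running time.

Master Theorem for T(n) = 4T(n/4) + O(n^1):

a = 4, b = 4, c = 1
log_b(a) = log_4(4) = 1.0000

Case 2: c = 1 = log_4(4) = 1.0000
T(n) = O(n^1 log n) = O(n log n)

For T(n) = 4T(n/4) + O(n^1): log_4(4) = 1.0000. This is Case 2 of the Master Theorem (c = log_b(a), equal work at all levels), giving O(n log n).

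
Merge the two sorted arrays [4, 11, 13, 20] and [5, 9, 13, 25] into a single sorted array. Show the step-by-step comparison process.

Merging process:

Compare 4 vs 5: take 4 from left. Merged: [4]
Compare 11 vs 5: take 5 from right. Merged: [4, 5]
Compare 11 vs 9: take 9 from right. Merged: [4, 5, 9]
Compare 11 vs 13: take 11 from left. Merged: [4, 5, 9, 11]
Compare 13 vs 13: take 13 from left. Merged: [4, 5, 9, 11, 13]
Compare 20 vs 13: take 13 from right. Merged: [4, 5, 9, 11, 13, 13]
Compare 20 vs 25: take 20 from left. Merged: [4, 5, 9, 11, 13, 13, 20]
Append remaining from right: [25]. Merged: [4, 5, 9, 11, 13, 13, 20, 25]

Final merged array: [4, 5, 9, 11, 13, 13, 20, 25]
Total comparisons: 7

The merged array is [4, 5, 9, 11, 13, 13, 20, 25], requiring 7 comparisons. The merge step runs in O(n) time where n is the total number of elements.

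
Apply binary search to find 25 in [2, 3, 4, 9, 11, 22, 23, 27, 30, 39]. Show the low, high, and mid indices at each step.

Binary search for 25 in [2, 3, 4, 9, 11, 22, 23, 27, 30, 39]:

lo=0, hi=9, mid=4, arr[mid]=11 -> 11 < 25, search right half
lo=5, hi=9, mid=7, arr[mid]=27 -> 27 > 25, search left half
lo=5, hi=6, mid=5, arr[mid]=22 -> 22 < 25, search right half
lo=6, hi=6, mid=6, arr[mid]=23 -> 23 < 25, search right half
lo=7 > hi=6, target 25 not found

Binary search determines that 25 is not in the array after 4 comparisons. The search space was exhausted without finding the target.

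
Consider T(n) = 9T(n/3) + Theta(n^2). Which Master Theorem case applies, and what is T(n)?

Master Theorem for T(n) = 9T(n/3) + O(n^2):

a = 9, b = 3, c = 2
log_b(a) = log_3(9) = 2.0000

Case 2: c = 2 = log_3(9) = 2.0000
T(n) = O(n^2 log n) = O(n^2 log n)

For T(n) = 9T(n/3) + O(n^2): log_3(9) = 2.0000. This is Case 2 of the Master Theorem (c = log_b(a), equal work at all levels), giving O(n^2 log n).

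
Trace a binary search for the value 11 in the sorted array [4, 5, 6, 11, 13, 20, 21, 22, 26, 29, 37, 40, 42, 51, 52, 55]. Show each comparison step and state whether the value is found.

Binary search for 11 in [4, 5, 6, 11, 13, 20, 21, 22, 26, 29, 37, 40, 42, 51, 52, 55]:

lo=0, hi=15, mid=7, arr[mid]=22 -> 22 > 11, search left half
lo=0, hi=6, mid=3, arr[mid]=11 -> Found target at index 3!

Binary search finds 11 at index 3 after 2 comparisons. The search repeatedly halves the search space by comparing with the middle element.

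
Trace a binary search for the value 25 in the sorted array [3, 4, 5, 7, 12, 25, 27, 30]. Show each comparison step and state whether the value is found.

Binary search for 25 in [3, 4, 5, 7, 12, 25, 27, 30]:

lo=0, hi=7, mid=3, arr[mid]=7 -> 7 < 25, search right half
lo=4, hi=7, mid=5, arr[mid]=25 -> Found target at index 5!

Binary search finds 25 at index 5 after 2 comparisons. The search repeatedly halves the search space by comparing with the middle element.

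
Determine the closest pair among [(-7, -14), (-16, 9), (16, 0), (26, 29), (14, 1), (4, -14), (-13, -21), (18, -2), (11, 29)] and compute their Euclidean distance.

Computing all pairwise distances among 9 points:

d((-7, -14), (-16, 9)) = 24.6982
d((-7, -14), (16, 0)) = 26.9258
d((-7, -14), (26, 29)) = 54.2033
d((-7, -14), (14, 1)) = 25.807
d((-7, -14), (4, -14)) = 11.0
d((-7, -14), (-13, -21)) = 9.2195
d((-7, -14), (18, -2)) = 27.7308
d((-7, -14), (11, 29)) = 46.6154
d((-16, 9), (16, 0)) = 33.2415
d((-16, 9), (26, 29)) = 46.5188
d((-16, 9), (14, 1)) = 31.0483
d((-16, 9), (4, -14)) = 30.4795
d((-16, 9), (-13, -21)) = 30.1496
d((-16, 9), (18, -2)) = 35.7351
d((-16, 9), (11, 29)) = 33.6006
d((16, 0), (26, 29)) = 30.6757
d((16, 0), (14, 1)) = 2.2361 <-- minimum
d((16, 0), (4, -14)) = 18.4391
d((16, 0), (-13, -21)) = 35.805
d((16, 0), (18, -2)) = 2.8284
d((16, 0), (11, 29)) = 29.4279
d((26, 29), (14, 1)) = 30.4631
d((26, 29), (4, -14)) = 48.3011
d((26, 29), (-13, -21)) = 63.4114
d((26, 29), (18, -2)) = 32.0156
d((26, 29), (11, 29)) = 15.0
d((14, 1), (4, -14)) = 18.0278
d((14, 1), (-13, -21)) = 34.8281
d((14, 1), (18, -2)) = 5.0
d((14, 1), (11, 29)) = 28.1603
d((4, -14), (-13, -21)) = 18.3848
d((4, -14), (18, -2)) = 18.4391
d((4, -14), (11, 29)) = 43.566
d((-13, -21), (18, -2)) = 36.3593
d((-13, -21), (11, 29)) = 55.4617
d((18, -2), (11, 29)) = 31.7805

Closest pair: (16, 0) and (14, 1) with distance 2.2361

The closest pair is (16, 0) and (14, 1) with Euclidean distance 2.2361. For 9 points, brute-force pairwise comparison is shown above. For large n, the divide-and-conquer algorithm (sort by x, recurse on halves, check the dividing strip) achieves O(n log n).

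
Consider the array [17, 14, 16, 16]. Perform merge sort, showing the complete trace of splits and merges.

Merge sort trace:

Split: [17, 14, 16, 16] -> [17, 14] and [16, 16]
  Split: [17, 14] -> [17] and [14]
  Merge: [17] + [14] -> [14, 17]
  Split: [16, 16] -> [16] and [16]
  Merge: [16] + [16] -> [16, 16]
Merge: [14, 17] + [16, 16] -> [14, 16, 16, 17]

Final sorted array: [14, 16, 16, 17]

The merge sort proceeds by recursively splitting the array and merging sorted halves.
After all merges, the sorted array is [14, 16, 16, 17].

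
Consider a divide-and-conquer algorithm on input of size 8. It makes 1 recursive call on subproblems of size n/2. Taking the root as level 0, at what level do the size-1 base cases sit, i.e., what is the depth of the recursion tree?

For divide and conquer with division factor 2:

Problem sizes at each level:
Level 0: 8
Level 1: 4
Level 2: 2
Level 3: 1

The root is level 0 and the size-1 base case is level 3 (the tree spans levels 0 through 3, i.e. 4 levels counting the root), so the depth is the number of divisions: log_2(8) = 3

The recursion tree depth is log_2(8) = 3. At each level, the problem size is divided by 2, so it takes 3 divisions to reduce to a base case of size 1. The algorithm makes 1 recursive call at each level.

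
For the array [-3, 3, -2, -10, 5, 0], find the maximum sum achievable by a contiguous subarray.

Using Kadane's algorithm on [-3, 3, -2, -10, 5, 0]:

Scanning through the array:
Position 1 (value 3): max_ending_here = 3, max_so_far = 3
Position 2 (value -2): max_ending_here = 1, max_so_far = 3
Position 3 (value -10): max_ending_here = -9, max_so_far = 3
Position 4 (value 5): max_ending_here = 5, max_so_far = 5
Position 5 (value 0): max_ending_here = 5, max_so_far = 5

Maximum subarray: [5]
Maximum sum: 5

The maximum subarray is [5] with sum 5. This subarray runs from index 4 to index 4.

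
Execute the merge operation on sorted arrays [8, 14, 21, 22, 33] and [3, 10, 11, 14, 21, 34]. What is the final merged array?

Merging process:

Compare 8 vs 3: take 3 from right. Merged: [3]
Compare 8 vs 10: take 8 from left. Merged: [3, 8]
Compare 14 vs 10: take 10 from right. Merged: [3, 8, 10]
Compare 14 vs 11: take 11 from right. Merged: [3, 8, 10, 11]
Compare 14 vs 14: take 14 from left. Merged: [3, 8, 10, 11, 14]
Compare 21 vs 14: take 14 from right. Merged: [3, 8, 10, 11, 14, 14]
Compare 21 vs 21: take 21 from left. Merged: [3, 8, 10, 11, 14, 14, 21]
Compare 22 vs 21: take 21 from right. Merged: [3, 8, 10, 11, 14, 14, 21, 21]
Compare 22 vs 34: take 22 from left. Merged: [3, 8, 10, 11, 14, 14, 21, 21, 22]
Compare 33 vs 34: take 33 from left. Merged: [3, 8, 10, 11, 14, 14, 21, 21, 22, 33]
Append remaining from right: [34]. Merged: [3, 8, 10, 11, 14, 14, 21, 21, 22, 33, 34]

Final merged array: [3, 8, 10, 11, 14, 14, 21, 21, 22, 33, 34]
Total comparisons: 10

The merged array is [3, 8, 10, 11, 14, 14, 21, 21, 22, 33, 34], requiring 10 comparisons. The merge step runs in O(n) time where n is the total number of elements.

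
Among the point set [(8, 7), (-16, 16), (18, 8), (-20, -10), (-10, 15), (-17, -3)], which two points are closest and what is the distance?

Computing all pairwise distances among 6 points:

d((8, 7), (-16, 16)) = 25.632
d((8, 7), (18, 8)) = 10.0499
d((8, 7), (-20, -10)) = 32.7567
d((8, 7), (-10, 15)) = 19.6977
d((8, 7), (-17, -3)) = 26.9258
d((-16, 16), (18, 8)) = 34.9285
d((-16, 16), (-20, -10)) = 26.3059
d((-16, 16), (-10, 15)) = 6.0828 <-- minimum
d((-16, 16), (-17, -3)) = 19.0263
d((18, 8), (-20, -10)) = 42.0476
d((18, 8), (-10, 15)) = 28.8617
d((18, 8), (-17, -3)) = 36.6879
d((-20, -10), (-10, 15)) = 26.9258
d((-20, -10), (-17, -3)) = 7.6158
d((-10, 15), (-17, -3)) = 19.3132

Closest pair: (-16, 16) and (-10, 15) with distance 6.0828

The closest pair is (-16, 16) and (-10, 15) with Euclidean distance 6.0828. For 6 points, brute-force pairwise comparison is shown above. For large n, the divide-and-conquer algorithm (sort by x, recurse on halves, check the dividing strip) achieves O(n log n).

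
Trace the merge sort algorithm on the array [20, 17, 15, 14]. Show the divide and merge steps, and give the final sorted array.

Merge sort trace:

Split: [20, 17, 15, 14] -> [20, 17] and [15, 14]
  Split: [20, 17] -> [20] and [17]
  Merge: [20] + [17] -> [17, 20]
  Split: [15, 14] -> [15] and [14]
  Merge: [15] + [14] -> [14, 15]
Merge: [17, 20] + [14, 15] -> [14, 15, 17, 20]

Final sorted array: [14, 15, 17, 20]

The merge sort proceeds by recursively splitting the array and merging sorted halves.
After all merges, the sorted array is [14, 15, 17, 20].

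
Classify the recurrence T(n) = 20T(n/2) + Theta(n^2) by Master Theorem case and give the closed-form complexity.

Master Theorem for T(n) = 20T(n/2) + O(n^2):

a = 20, b = 2, c = 2
log_b(a) = log_2(20) = 4.3219

Case 1: c = 2 < log_2(20) = 4.3219
T(n) = O(n^(log_2 20))

For T(n) = 20T(n/2) + O(n^2): log_2(20) = 4.3219. This is Case 1 of the Master Theorem (c < log_b(a), work dominated by leaves), giving O(n^(log_2 20)).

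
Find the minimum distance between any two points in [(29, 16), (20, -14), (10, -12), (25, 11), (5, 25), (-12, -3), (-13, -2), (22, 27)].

Computing all pairwise distances among 8 points:

d((29, 16), (20, -14)) = 31.3209
d((29, 16), (10, -12)) = 33.8378
d((29, 16), (25, 11)) = 6.4031
d((29, 16), (5, 25)) = 25.632
d((29, 16), (-12, -3)) = 45.1885
d((29, 16), (-13, -2)) = 45.6946
d((29, 16), (22, 27)) = 13.0384
d((20, -14), (10, -12)) = 10.198
d((20, -14), (25, 11)) = 25.4951
d((20, -14), (5, 25)) = 41.7852
d((20, -14), (-12, -3)) = 33.8378
d((20, -14), (-13, -2)) = 35.1141
d((20, -14), (22, 27)) = 41.0488
d((10, -12), (25, 11)) = 27.4591
d((10, -12), (5, 25)) = 37.3363
d((10, -12), (-12, -3)) = 23.7697
d((10, -12), (-13, -2)) = 25.0799
d((10, -12), (22, 27)) = 40.8044
d((25, 11), (5, 25)) = 24.4131
d((25, 11), (-12, -3)) = 39.5601
d((25, 11), (-13, -2)) = 40.1622
d((25, 11), (22, 27)) = 16.2788
d((5, 25), (-12, -3)) = 32.7567
d((5, 25), (-13, -2)) = 32.45
d((5, 25), (22, 27)) = 17.1172
d((-12, -3), (-13, -2)) = 1.4142 <-- minimum
d((-12, -3), (22, 27)) = 45.3431
d((-13, -2), (22, 27)) = 45.4533

Closest pair: (-12, -3) and (-13, -2) with distance 1.4142

The closest pair is (-12, -3) and (-13, -2) with Euclidean distance 1.4142. For 8 points, brute-force pairwise comparison is shown above. For large n, the divide-and-conquer algorithm (sort by x, recurse on halves, check the dividing strip) achieves O(n log n).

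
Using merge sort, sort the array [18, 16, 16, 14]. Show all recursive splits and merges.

Merge sort trace:

Split: [18, 16, 16, 14] -> [18, 16] and [16, 14]
  Split: [18, 16] -> [18] and [16]
  Merge: [18] + [16] -> [16, 18]
  Split: [16, 14] -> [16] and [14]
  Merge: [16] + [14] -> [14, 16]
Merge: [16, 18] + [14, 16] -> [14, 16, 16, 18]

Final sorted array: [14, 16, 16, 18]

The merge sort proceeds by recursively splitting the array and merging sorted halves.
After all merges, the sorted array is [14, 16, 16, 18].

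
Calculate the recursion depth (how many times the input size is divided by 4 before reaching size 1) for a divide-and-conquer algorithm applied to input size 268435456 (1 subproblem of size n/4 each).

For divide and conquer with division factor 4:

Problem sizes at each level:
Level 0: 268435456
Level 1: 67108864
Level 2: 16777216
Level 3: 4194304
Level 4: 1048576
Level 5: 262144
Level 6: 65536
Level 7: 16384
Level 8: 4096
Level 9: 1024
Level 10: 256
Level 11: 64
Level 12: 16
Level 13: 4
Level 14: 1

The root is level 0 and the size-1 base case is level 14 (the tree spans levels 0 through 14, i.e. 15 levels counting the root), so the depth is the number of divisions: log_4(268435456) = 14

The recursion tree depth is log_4(268435456) = 14. At each level, the problem size is divided by 4, so it takes 14 divisions to reduce to a base case of size 1. The algorithm makes 1 recursive call at each level.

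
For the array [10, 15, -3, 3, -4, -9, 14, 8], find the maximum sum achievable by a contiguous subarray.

Using Kadane's algorithm on [10, 15, -3, 3, -4, -9, 14, 8]:

Scanning through the array:
Position 1 (value 15): max_ending_here = 25, max_so_far = 25
Position 2 (value -3): max_ending_here = 22, max_so_far = 25
Position 3 (value 3): max_ending_here = 25, max_so_far = 25
Position 4 (value -4): max_ending_here = 21, max_so_far = 25
Position 5 (value -9): max_ending_here = 12, max_so_far = 25
Position 6 (value 14): max_ending_here = 26, max_so_far = 26
Position 7 (value 8): max_ending_here = 34, max_so_far = 34

Maximum subarray: [10, 15, -3, 3, -4, -9, 14, 8]
Maximum sum: 34

The maximum subarray is [10, 15, -3, 3, -4, -9, 14, 8] with sum 34. This subarray runs from index 0 to index 7.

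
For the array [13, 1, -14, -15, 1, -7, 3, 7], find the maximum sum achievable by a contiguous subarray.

Using Kadane's algorithm on [13, 1, -14, -15, 1, -7, 3, 7]:

Scanning through the array:
Position 1 (value 1): max_ending_here = 14, max_so_far = 14
Position 2 (value -14): max_ending_here = 0, max_so_far = 14
Position 3 (value -15): max_ending_here = -15, max_so_far = 14
Position 4 (value 1): max_ending_here = 1, max_so_far = 14
Position 5 (value -7): max_ending_here = -6, max_so_far = 14
Position 6 (value 3): max_ending_here = 3, max_so_far = 14
Position 7 (value 7): max_ending_here = 10, max_so_far = 14

Maximum subarray: [13, 1]
Maximum sum: 14

The maximum subarray is [13, 1] with sum 14. This subarray runs from index 0 to index 1.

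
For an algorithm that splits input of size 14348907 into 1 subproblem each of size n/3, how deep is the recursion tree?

For divide and conquer with division factor 3:

Problem sizes at each level:
Level 0: 14348907
Level 1: 4782969
Level 2: 1594323
Level 3: 531441
Level 4: 177147
Level 5: 59049
Level 6: 19683
Level 7: 6561
Level 8: 2187
Level 9: 729
Level 10: 243
Level 11: 81
Level 12: 27
Level 13: 9
Level 14: 3
Level 15: 1

The root is level 0 and the size-1 base case is level 15 (the tree spans levels 0 through 15, i.e. 16 levels counting the root), so the depth is the number of divisions: log_3(14348907) = 15

The recursion tree depth is log_3(14348907) = 15. At each level, the problem size is divided by 3, so it takes 15 divisions to reduce to a base case of size 1. The algorithm makes 1 recursive call at each level.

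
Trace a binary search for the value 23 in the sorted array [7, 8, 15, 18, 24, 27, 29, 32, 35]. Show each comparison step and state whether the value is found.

Binary search for 23 in [7, 8, 15, 18, 24, 27, 29, 32, 35]:

lo=0, hi=8, mid=4, arr[mid]=24 -> 24 > 23, search left half
lo=0, hi=3, mid=1, arr[mid]=8 -> 8 < 23, search right half
lo=2, hi=3, mid=2, arr[mid]=15 -> 15 < 23, search right half
lo=3, hi=3, mid=3, arr[mid]=18 -> 18 < 23, search right half
lo=4 > hi=3, target 23 not found

Binary search determines that 23 is not in the array after 4 comparisons. The search space was exhausted without finding the target.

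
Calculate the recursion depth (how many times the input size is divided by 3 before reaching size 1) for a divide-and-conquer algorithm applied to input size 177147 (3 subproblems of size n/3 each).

For divide and conquer with division factor 3:

Problem sizes at each level:
Level 0: 177147
Level 1: 59049
Level 2: 19683
Level 3: 6561
Level 4: 2187
Level 5: 729
Level 6: 243
Level 7: 81
Level 8: 27
Level 9: 9
Level 10: 3
Level 11: 1

The root is level 0 and the size-1 base case is level 11 (the tree spans levels 0 through 11, i.e. 12 levels counting the root), so the depth is the number of divisions: log_3(177147) = 11

The recursion tree depth is log_3(177147) = 11. At each level, the problem size is divided by 3, so it takes 11 divisions to reduce to a base case of size 1. The algorithm makes 3 recursive calls at each level.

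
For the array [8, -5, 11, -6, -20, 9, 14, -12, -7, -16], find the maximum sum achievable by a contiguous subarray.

Using Kadane's algorithm on [8, -5, 11, -6, -20, 9, 14, -12, -7, -16]:

Scanning through the array:
Position 1 (value -5): max_ending_here = 3, max_so_far = 8
Position 2 (value 11): max_ending_here = 14, max_so_far = 14
Position 3 (value -6): max_ending_here = 8, max_so_far = 14
Position 4 (value -20): max_ending_here = -12, max_so_far = 14
Position 5 (value 9): max_ending_here = 9, max_so_far = 14
Position 6 (value 14): max_ending_here = 23, max_so_far = 23
Position 7 (value -12): max_ending_here = 11, max_so_far = 23
Position 8 (value -7): max_ending_here = 4, max_so_far = 23
Position 9 (value -16): max_ending_here = -12, max_so_far = 23

Maximum subarray: [9, 14]
Maximum sum: 23

The maximum subarray is [9, 14] with sum 23. This subarray runs from index 5 to index 6.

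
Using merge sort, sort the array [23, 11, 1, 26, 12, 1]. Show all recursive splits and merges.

Merge sort trace:

Split: [23, 11, 1, 26, 12, 1] -> [23, 11, 1] and [26, 12, 1]
  Split: [23, 11, 1] -> [23] and [11, 1]
    Split: [11, 1] -> [11] and [1]
    Merge: [11] + [1] -> [1, 11]
  Merge: [23] + [1, 11] -> [1, 11, 23]
  Split: [26, 12, 1] -> [26] and [12, 1]
    Split: [12, 1] -> [12] and [1]
    Merge: [12] + [1] -> [1, 12]
  Merge: [26] + [1, 12] -> [1, 12, 26]
Merge: [1, 11, 23] + [1, 12, 26] -> [1, 1, 11, 12, 23, 26]

Final sorted array: [1, 1, 11, 12, 23, 26]

The merge sort proceeds by recursively splitting the array and merging sorted halves.
After all merges, the sorted array is [1, 1, 11, 12, 23, 26].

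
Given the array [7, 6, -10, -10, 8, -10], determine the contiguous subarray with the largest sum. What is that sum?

Using Kadane's algorithm on [7, 6, -10, -10, 8, -10]:

Scanning through the array:
Position 1 (value 6): max_ending_here = 13, max_so_far = 13
Position 2 (value -10): max_ending_here = 3, max_so_far = 13
Position 3 (value -10): max_ending_here = -7, max_so_far = 13
Position 4 (value 8): max_ending_here = 8, max_so_far = 13
Position 5 (value -10): max_ending_here = -2, max_so_far = 13

Maximum subarray: [7, 6]
Maximum sum: 13

The maximum subarray is [7, 6] with sum 13. This subarray runs from index 0 to index 1.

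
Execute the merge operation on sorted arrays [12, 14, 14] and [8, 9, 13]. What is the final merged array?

Merging process:

Compare 12 vs 8: take 8 from right. Merged: [8]
Compare 12 vs 9: take 9 from right. Merged: [8, 9]
Compare 12 vs 13: take 12 from left. Merged: [8, 9, 12]
Compare 14 vs 13: take 13 from right. Merged: [8, 9, 12, 13]
Append remaining from left: [14, 14]. Merged: [8, 9, 12, 13, 14, 14]

Final merged array: [8, 9, 12, 13, 14, 14]
Total comparisons: 4

The merged array is [8, 9, 12, 13, 14, 14], requiring 4 comparisons. The merge step runs in O(n) time where n is the total number of elements.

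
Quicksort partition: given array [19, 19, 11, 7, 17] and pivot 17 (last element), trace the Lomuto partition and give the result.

Lomuto partition with pivot = 17:

Initial array: [19, 19, 11, 7, 17]

arr[0]=19 > 17: no swap
arr[1]=19 > 17: no swap
arr[2]=11 <= 17: swap with position 0, array becomes [11, 19, 19, 7, 17]
arr[3]=7 <= 17: swap with position 1, array becomes [11, 7, 19, 19, 17]

Place pivot at position 2: [11, 7, 17, 19, 19]
Pivot position: 2

After partitioning with pivot 17, the array becomes [11, 7, 17, 19, 19]. The pivot is placed at index 2. All elements to the left of the pivot are <= 17, and all elements to the right are > 17.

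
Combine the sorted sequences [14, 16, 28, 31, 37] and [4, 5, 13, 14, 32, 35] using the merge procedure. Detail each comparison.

Merging process:

Compare 14 vs 4: take 4 from right. Merged: [4]
Compare 14 vs 5: take 5 from right. Merged: [4, 5]
Compare 14 vs 13: take 13 from right. Merged: [4, 5, 13]
Compare 14 vs 14: take 14 from left. Merged: [4, 5, 13, 14]
Compare 16 vs 14: take 14 from right. Merged: [4, 5, 13, 14, 14]
Compare 16 vs 32: take 16 from left. Merged: [4, 5, 13, 14, 14, 16]
Compare 28 vs 32: take 28 from left. Merged: [4, 5, 13, 14, 14, 16, 28]
Compare 31 vs 32: take 31 from left. Merged: [4, 5, 13, 14, 14, 16, 28, 31]
Compare 37 vs 32: take 32 from right. Merged: [4, 5, 13, 14, 14, 16, 28, 31, 32]
Compare 37 vs 35: take 35 from right. Merged: [4, 5, 13, 14, 14, 16, 28, 31, 32, 35]
Append remaining from left: [37]. Merged: [4, 5, 13, 14, 14, 16, 28, 31, 32, 35, 37]

Final merged array: [4, 5, 13, 14, 14, 16, 28, 31, 32, 35, 37]
Total comparisons: 10

The merged array is [4, 5, 13, 14, 14, 16, 28, 31, 32, 35, 37], requiring 10 comparisons. The merge step runs in O(n) time where n is the total number of elements.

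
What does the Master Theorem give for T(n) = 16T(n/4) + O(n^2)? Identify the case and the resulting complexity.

Master Theorem for T(n) = 16T(n/4) + O(n^2):

a = 16, b = 4, c = 2
log_b(a) = log_4(16) = 2.0000

Case 2: c = 2 = log_4(16) = 2.0000
T(n) = O(n^2 log n) = O(n^2 log n)

For T(n) = 16T(n/4) + O(n^2): log_4(16) = 2.0000. This is Case 2 of the Master Theorem (c = log_b(a), equal work at all levels), giving O(n^2 log n).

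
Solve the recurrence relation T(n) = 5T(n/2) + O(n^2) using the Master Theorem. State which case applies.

Master Theorem for T(n) = 5T(n/2) + O(n^2):

a = 5, b = 2, c = 2
log_b(a) = log_2(5) = 2.3219

Case 1: c = 2 < log_2(5) = 2.3219
T(n) = O(n^(log_2 5))

For T(n) = 5T(n/2) + O(n^2): log_2(5) = 2.3219. This is Case 1 of the Master Theorem (c < log_b(a), work dominated by leaves), giving O(n^(log_2 5)).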